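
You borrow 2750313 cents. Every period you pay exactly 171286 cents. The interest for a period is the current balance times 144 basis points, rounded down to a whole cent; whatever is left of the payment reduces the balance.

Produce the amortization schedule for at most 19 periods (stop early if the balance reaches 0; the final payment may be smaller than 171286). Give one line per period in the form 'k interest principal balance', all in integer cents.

1 39604 131682 2618631
2 37708 133578 2485053
3 35784 135502 2349551
4 33833 137453 2212098
5 31854 139432 2072666
6 29846 141440 1931226
7 27809 143477 1787749
8 25743 145543 1642206
9 23647 147639 1494567
10 21521 149765 1344802
11 19365 151921 1192881
12 17177 154109 1038772
13 14958 156328 882444
14 12707 158579 723865
15 10423 160863 563002
16 8107 163179 399823
17 5757 165529 234294
18 3373 167913 66381
19 955 66381 0

1. interest=⌊2750313·144/10000⌋=39604; principal=171286-39604=131682; balance=2750313-131682=2618631
2. interest=⌊2618631·144/10000⌋=37708; principal=171286-37708=133578; balance=2618631-133578=2485053
3. interest=⌊2485053·144/10000⌋=35784; principal=171286-35784=135502; balance=2485053-135502=2349551
4. interest=⌊2349551·144/10000⌋=33833; principal=171286-33833=137453; balance=2349551-137453=2212098
5. interest=⌊2212098·144/10000⌋=31854; principal=171286-31854=139432; balance=2212098-139432=2072666
6. interest=⌊2072666·144/10000⌋=29846; principal=171286-29846=141440; balance=2072666-141440=1931226
7. interest=⌊1931226·144/10000⌋=27809; principal=171286-27809=143477; balance=1931226-143477=1787749
8. interest=⌊1787749·144/10000⌋=25743; principal=171286-25743=145543; balance=1787749-145543=1642206
9. interest=⌊1642206·144/10000⌋=23647; principal=171286-23647=147639; balance=1642206-147639=1494567
10. interest=⌊1494567·144/10000⌋=21521; principal=171286-21521=149765; balance=1494567-149765=1344802
11. interest=⌊1344802·144/10000⌋=19365; principal=171286-19365=151921; balance=1344802-151921=1192881
12. interest=⌊1192881·144/10000⌋=17177; principal=171286-17177=154109; balance=1192881-154109=1038772
13. interest=⌊1038772·144/10000⌋=14958; principal=171286-14958=156328; balance=1038772-156328=882444
14. interest=⌊882444·144/10000⌋=12707; principal=171286-12707=158579; balance=882444-158579=723865
15. interest=⌊723865·144/10000⌋=10423; principal=171286-10423=160863; balance=723865-160863=563002
16. interest=⌊563002·144/10000⌋=8107; principal=171286-8107=163179; balance=563002-163179=399823
17. interest=⌊399823·144/10000⌋=5757; principal=171286-5757=165529; balance=399823-165529=234294
18. interest=⌊234294·144/10000⌋=3373; principal=171286-3373=167913; balance=234294-167913=66381
19. interest=⌊66381·144/10000⌋=955; principal=min(171286-955,66381)=66381; balance=66381-66381=0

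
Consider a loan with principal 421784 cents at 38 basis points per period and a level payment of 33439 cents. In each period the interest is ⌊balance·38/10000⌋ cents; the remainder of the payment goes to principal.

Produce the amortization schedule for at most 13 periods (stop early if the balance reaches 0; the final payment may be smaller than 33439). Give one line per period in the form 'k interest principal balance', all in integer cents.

1 1602 31837 389947
2 1481 31958 357989
3 1360 32079 325910
4 1238 32201 293709
5 1116 32323 261386
6 993 32446 228940
7 869 32570 196370
8 746 32693 163677
9 621 32818 130859
10 497 32942 97917
11 372 33067 64850
12 246 33193 31657
13 120 31657 0

1. interest=⌊421784·38/10000⌋=1602; principal=33439-1602=31837; balance=421784-31837=389947
2. interest=⌊389947·38/10000⌋=1481; principal=33439-1481=31958; balance=389947-31958=357989
3. interest=⌊357989·38/10000⌋=1360; principal=33439-1360=32079; balance=357989-32079=325910
4. interest=⌊325910·38/10000⌋=1238; principal=33439-1238=32201; balance=325910-32201=293709
5. interest=⌊293709·38/10000⌋=1116; principal=33439-1116=32323; balance=293709-32323=261386
6. interest=⌊261386·38/10000⌋=993; principal=33439-993=32446; balance=261386-32446=228940
7. interest=⌊228940·38/10000⌋=869; principal=33439-869=32570; balance=228940-32570=196370
8. interest=⌊196370·38/10000⌋=746; principal=33439-746=32693; balance=196370-32693=163677
9. interest=⌊163677·38/10000⌋=621; principal=33439-621=32818; balance=163677-32818=130859
10. interest=⌊130859·38/10000⌋=497; principal=33439-497=32942; balance=130859-32942=97917
11. interest=⌊97917·38/10000⌋=372; principal=33439-372=33067; balance=97917-33067=64850
12. interest=⌊64850·38/10000⌋=246; principal=33439-246=33193; balance=64850-33193=31657
13. interest=⌊31657·38/10000⌋=120; principal=min(33439-120,31657)=31657; balance=31657-31657=0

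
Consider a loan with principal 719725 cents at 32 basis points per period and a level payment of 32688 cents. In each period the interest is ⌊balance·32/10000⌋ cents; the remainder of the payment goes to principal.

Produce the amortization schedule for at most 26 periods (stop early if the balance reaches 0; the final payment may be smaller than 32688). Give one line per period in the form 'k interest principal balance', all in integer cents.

1. interest=⌊719725·32/10000⌋=2303; principal=32688-2303=30385; balance=719725-30385=689340
2. interest=⌊689340·32/10000⌋=2205; principal=32688-2205=30483; balance=689340-30483=658857
3. interest=⌊658857·32/10000⌋=2108; principal=32688-2108=30580; balance=658857-30580=628277
4. interest=⌊628277·32/10000⌋=2010; principal=32688-2010=30678; balance=628277-30678=597599
5. interest=⌊597599·32/10000⌋=1912; principal=32688-1912=30776; balance=597599-30776=566823
6. interest=⌊566823·32/10000⌋=1813; principal=32688-1813=30875; balance=566823-30875=535948
7. interest=⌊535948·32/10000⌋=1715; principal=32688-1715=30973; balance=535948-30973=504975
8. interest=⌊504975·32/10000⌋=1615; principal=32688-1615=31073; balance=504975-31073=473902
9. interest=⌊473902·32/10000⌋=1516; principal=32688-1516=31172; balance=473902-31172=442730
10. interest=⌊442730·32/10000⌋=1416; principal=32688-1416=31272; balance=442730-31272=411458
11. interest=⌊411458·32/10000⌋=1316; principal=32688-1316=31372; balance=411458-31372=380086
12. interest=⌊380086·32/10000⌋=1216; principal=32688-1216=31472; balance=380086-31472=348614
13. interest=⌊348614·32/10000⌋=1115; principal=32688-1115=31573; balance=348614-31573=317041
14. interest=⌊317041·32/10000⌋=1014; principal=32688-1014=31674; balance=317041-31674=285367
15. interest=⌊285367·32/10000⌋=913; principal=32688-913=31775; balance=285367-31775=253592
16. interest=⌊253592·32/10000⌋=811; principal=32688-811=31877; balance=253592-31877=221715
17. interest=⌊221715·32/10000⌋=709; principal=32688-709=31979; balance=221715-31979=189736
18. interest=⌊189736·32/10000⌋=607; principal=32688-607=32081; balance=189736-32081=157655
19. interest=⌊157655·32/10000⌋=504; principal=32688-504=32184; balance=157655-32184=125471
20. interest=⌊125471·32/10000⌋=401; principal=32688-401=32287; balance=125471-32287=93184
21. interest=⌊93184·32/10000⌋=298; principal=32688-298=32390; balance=93184-32390=60794
22. interest=⌊60794·32/10000⌋=194; principal=32688-194=32494; balance=60794-32494=28300
23. interest=⌊28300·32/10000⌋=90; principal=min(32688-90,28300)=28300; balance=28300-28300=0

1 2303 30385 689340
2 2205 30483 658857
3 2108 30580 628277
4 2010 30678 597599
5 1912 30776 566823
6 1813 30875 535948
7 1715 30973 504975
8 1615 31073 473902
9 1516 31172 442730
10 1416 31272 411458
11 1316 31372 380086
12 1216 31472 348614
13 1115 31573 317041
14 1014 31674 285367
15 913 31775 253592
16 811 31877 221715
17 709 31979 189736
18 607 32081 157655
19 504 32184 125471
20 401 32287 93184
21 298 32390 60794
22 194 32494 28300
23 90 28300 0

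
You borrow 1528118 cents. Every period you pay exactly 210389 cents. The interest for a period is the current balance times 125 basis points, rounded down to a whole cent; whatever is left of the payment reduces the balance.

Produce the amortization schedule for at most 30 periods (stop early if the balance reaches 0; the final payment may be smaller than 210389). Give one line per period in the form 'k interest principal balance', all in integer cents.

1 19101 191288 1336830
2 16710 193679 1143151
3 14289 196100 947051
4 11838 198551 748500
5 9356 201033 547467
6 6843 203546 343921
7 4299 206090 137831
8 1722 137831 0

1. interest=⌊1528118·125/10000⌋=19101; principal=210389-19101=191288; balance=1528118-191288=1336830
2. interest=⌊1336830·125/10000⌋=16710; principal=210389-16710=193679; balance=1336830-193679=1143151
3. interest=⌊1143151·125/10000⌋=14289; principal=210389-14289=196100; balance=1143151-196100=947051
4. interest=⌊947051·125/10000⌋=11838; principal=210389-11838=198551; balance=947051-198551=748500
5. interest=⌊748500·125/10000⌋=9356; principal=210389-9356=201033; balance=748500-201033=547467
6. interest=⌊547467·125/10000⌋=6843; principal=210389-6843=203546; balance=547467-203546=343921
7. interest=⌊343921·125/10000⌋=4299; principal=210389-4299=206090; balance=343921-206090=137831
8. interest=⌊137831·125/10000⌋=1722; principal=min(210389-1722,137831)=137831; balance=137831-137831=0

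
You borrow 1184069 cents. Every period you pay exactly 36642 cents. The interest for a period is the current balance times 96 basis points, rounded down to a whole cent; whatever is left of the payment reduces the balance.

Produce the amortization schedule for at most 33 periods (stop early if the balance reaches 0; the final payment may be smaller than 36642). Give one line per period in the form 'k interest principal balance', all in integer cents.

1. interest=⌊1184069·96/10000⌋=11367; principal=36642-11367=25275; balance=1184069-25275=1158794
2. interest=⌊1158794·96/10000⌋=11124; principal=36642-11124=25518; balance=1158794-25518=1133276
3. interest=⌊1133276·96/10000⌋=10879; principal=36642-10879=25763; balance=1133276-25763=1107513
4. interest=⌊1107513·96/10000⌋=10632; principal=36642-10632=26010; balance=1107513-26010=1081503
5. interest=⌊1081503·96/10000⌋=10382; principal=36642-10382=26260; balance=1081503-26260=1055243
6. interest=⌊1055243·96/10000⌋=10130; principal=36642-10130=26512; balance=1055243-26512=1028731
7. interest=⌊1028731·96/10000⌋=9875; principal=36642-9875=26767; balance=1028731-26767=1001964
8. interest=⌊1001964·96/10000⌋=9618; principal=36642-9618=27024; balance=1001964-27024=974940
9. interest=⌊974940·96/10000⌋=9359; principal=36642-9359=27283; balance=974940-27283=947657
10. interest=⌊947657·96/10000⌋=9097; principal=36642-9097=27545; balance=947657-27545=920112
11. interest=⌊920112·96/10000⌋=8833; principal=36642-8833=27809; balance=920112-27809=892303
12. interest=⌊892303·96/10000⌋=8566; principal=36642-8566=28076; balance=892303-28076=864227
13. interest=⌊864227·96/10000⌋=8296; principal=36642-8296=28346; balance=864227-28346=835881
14. interest=⌊835881·96/10000⌋=8024; principal=36642-8024=28618; balance=835881-28618=807263
15. interest=⌊807263·96/10000⌋=7749; principal=36642-7749=28893; balance=807263-28893=778370
16. interest=⌊778370·96/10000⌋=7472; principal=36642-7472=29170; balance=778370-29170=749200
17. interest=⌊749200·96/10000⌋=7192; principal=36642-7192=29450; balance=749200-29450=719750
18. interest=⌊719750·96/10000⌋=6909; principal=36642-6909=29733; balance=719750-29733=690017
19. interest=⌊690017·96/10000⌋=6624; principal=36642-6624=30018; balance=690017-30018=659999
20. interest=⌊659999·96/10000⌋=6335; principal=36642-6335=30307; balance=659999-30307=629692
21. interest=⌊629692·96/10000⌋=6045; principal=36642-6045=30597; balance=629692-30597=599095
22. interest=⌊599095·96/10000⌋=5751; principal=36642-5751=30891; balance=599095-30891=568204
23. interest=⌊568204·96/10000⌋=5454; principal=36642-5454=31188; balance=568204-31188=537016
24. interest=⌊537016·96/10000⌋=5155; principal=36642-5155=31487; balance=537016-31487=505529
25. interest=⌊505529·96/10000⌋=4853; principal=36642-4853=31789; balance=505529-31789=473740
26. interest=⌊473740·96/10000⌋=4547; principal=36642-4547=32095; balance=473740-32095=441645
27. interest=⌊441645·96/10000⌋=4239; principal=36642-4239=32403; balance=441645-32403=409242
28. interest=⌊409242·96/10000⌋=3928; principal=36642-3928=32714; balance=409242-32714=376528
29. interest=⌊376528·96/10000⌋=3614; principal=36642-3614=33028; balance=376528-33028=343500
30. interest=⌊343500·96/10000⌋=3297; principal=36642-3297=33345; balance=343500-33345=310155
31. interest=⌊310155·96/10000⌋=2977; principal=36642-2977=33665; balance=310155-33665=276490
32. interest=⌊276490·96/10000⌋=2654; principal=36642-2654=33988; balance=276490-33988=242502
33. interest=⌊242502·96/10000⌋=2328; principal=36642-2328=34314; balance=242502-34314=208188

1 11367 25275 1158794
2 11124 25518 1133276
3 10879 25763 1107513
4 10632 26010 1081503
5 10382 26260 1055243
6 10130 26512 1028731
7 9875 26767 1001964
8 9618 27024 974940
9 9359 27283 947657
10 9097 27545 920112
11 8833 27809 892303
12 8566 28076 864227
13 8296 28346 835881
14 8024 28618 807263
15 7749 28893 778370
16 7472 29170 749200
17 7192 29450 719750
18 6909 29733 690017
19 6624 30018 659999
20 6335 30307 629692
21 6045 30597 599095
22 5751 30891 568204
23 5454 31188 537016
24 5155 31487 505529
25 4853 31789 473740
26 4547 32095 441645
27 4239 32403 409242
28 3928 32714 376528
29 3614 33028 343500
30 3297 33345 310155
31 2977 33665 276490
32 2654 33988 242502
33 2328 34314 208188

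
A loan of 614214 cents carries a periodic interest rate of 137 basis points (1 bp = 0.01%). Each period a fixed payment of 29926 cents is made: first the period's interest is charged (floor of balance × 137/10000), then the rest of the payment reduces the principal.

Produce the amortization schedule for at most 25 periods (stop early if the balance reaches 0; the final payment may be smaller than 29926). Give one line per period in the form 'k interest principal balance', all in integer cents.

1 8414 21512 592702
2 8120 21806 570896
3 7821 22105 548791
4 7518 22408 526383
5 7211 22715 503668
6 6900 23026 480642
7 6584 23342 457300
8 6265 23661 433639
9 5940 23986 409653
10 5612 24314 385339
11 5279 24647 360692
12 4941 24985 335707
13 4599 25327 310380
14 4252 25674 284706
15 3900 26026 258680
16 3543 26383 232297
17 3182 26744 205553
18 2816 27110 178443
19 2444 27482 150961
20 2068 27858 123103
21 1686 28240 94863
22 1299 28627 66236
23 907 29019 37217
24 509 29417 7800
25 106 7800 0

1. interest=⌊614214·137/10000⌋=8414; principal=29926-8414=21512; balance=614214-21512=592702
2. interest=⌊592702·137/10000⌋=8120; principal=29926-8120=21806; balance=592702-21806=570896
3. interest=⌊570896·137/10000⌋=7821; principal=29926-7821=22105; balance=570896-22105=548791
4. interest=⌊548791·137/10000⌋=7518; principal=29926-7518=22408; balance=548791-22408=526383
5. interest=⌊526383·137/10000⌋=7211; principal=29926-7211=22715; balance=526383-22715=503668
6. interest=⌊503668·137/10000⌋=6900; principal=29926-6900=23026; balance=503668-23026=480642
7. interest=⌊480642·137/10000⌋=6584; principal=29926-6584=23342; balance=480642-23342=457300
8. interest=⌊457300·137/10000⌋=6265; principal=29926-6265=23661; balance=457300-23661=433639
9. interest=⌊433639·137/10000⌋=5940; principal=29926-5940=23986; balance=433639-23986=409653
10. interest=⌊409653·137/10000⌋=5612; principal=29926-5612=24314; balance=409653-24314=385339
11. interest=⌊385339·137/10000⌋=5279; principal=29926-5279=24647; balance=385339-24647=360692
12. interest=⌊360692·137/10000⌋=4941; principal=29926-4941=24985; balance=360692-24985=335707
13. interest=⌊335707·137/10000⌋=4599; principal=29926-4599=25327; balance=335707-25327=310380
14. interest=⌊310380·137/10000⌋=4252; principal=29926-4252=25674; balance=310380-25674=284706
15. interest=⌊284706·137/10000⌋=3900; principal=29926-3900=26026; balance=284706-26026=258680
16. interest=⌊258680·137/10000⌋=3543; principal=29926-3543=26383; balance=258680-26383=232297
17. interest=⌊232297·137/10000⌋=3182; principal=29926-3182=26744; balance=232297-26744=205553
18. interest=⌊205553·137/10000⌋=2816; principal=29926-2816=27110; balance=205553-27110=178443
19. interest=⌊178443·137/10000⌋=2444; principal=29926-2444=27482; balance=178443-27482=150961
20. interest=⌊150961·137/10000⌋=2068; principal=29926-2068=27858; balance=150961-27858=123103
21. interest=⌊123103·137/10000⌋=1686; principal=29926-1686=28240; balance=123103-28240=94863
22. interest=⌊94863·137/10000⌋=1299; principal=29926-1299=28627; balance=94863-28627=66236
23. interest=⌊66236·137/10000⌋=907; principal=29926-907=29019; balance=66236-29019=37217
24. interest=⌊37217·137/10000⌋=509; principal=29926-509=29417; balance=37217-29417=7800
25. interest=⌊7800·137/10000⌋=106; principal=min(29926-106,7800)=7800; balance=7800-7800=0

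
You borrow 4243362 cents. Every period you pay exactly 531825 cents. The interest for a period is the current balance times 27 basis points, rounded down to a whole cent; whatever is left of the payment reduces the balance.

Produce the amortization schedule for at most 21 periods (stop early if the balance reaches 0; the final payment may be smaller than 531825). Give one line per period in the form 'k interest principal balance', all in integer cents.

1. interest=⌊4243362·27/10000⌋=11457; principal=531825-11457=520368; balance=4243362-520368=3722994
2. interest=⌊3722994·27/10000⌋=10052; principal=531825-10052=521773; balance=3722994-521773=3201221
3. interest=⌊3201221·27/10000⌋=8643; principal=531825-8643=523182; balance=3201221-523182=2678039
4. interest=⌊2678039·27/10000⌋=7230; principal=531825-7230=524595; balance=2678039-524595=2153444
5. interest=⌊2153444·27/10000⌋=5814; principal=531825-5814=526011; balance=2153444-526011=1627433
6. interest=⌊1627433·27/10000⌋=4394; principal=531825-4394=527431; balance=1627433-527431=1100002
7. interest=⌊1100002·27/10000⌋=2970; principal=531825-2970=528855; balance=1100002-528855=571147
8. interest=⌊571147·27/10000⌋=1542; principal=531825-1542=530283; balance=571147-530283=40864
9. interest=⌊40864·27/10000⌋=110; principal=min(531825-110,40864)=40864; balance=40864-40864=0

1 11457 520368 3722994
2 10052 521773 3201221
3 8643 523182 2678039
4 7230 524595 2153444
5 5814 526011 1627433
6 4394 527431 1100002
7 2970 528855 571147
8 1542 530283 40864
9 110 40864 0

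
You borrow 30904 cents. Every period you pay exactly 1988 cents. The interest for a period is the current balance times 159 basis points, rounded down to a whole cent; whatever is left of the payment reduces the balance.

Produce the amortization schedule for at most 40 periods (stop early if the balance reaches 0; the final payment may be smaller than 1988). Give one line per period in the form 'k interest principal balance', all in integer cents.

1. interest=⌊30904·159/10000⌋=491; principal=1988-491=1497; balance=30904-1497=29407
2. interest=⌊29407·159/10000⌋=467; principal=1988-467=1521; balance=29407-1521=27886
3. interest=⌊27886·159/10000⌋=443; principal=1988-443=1545; balance=27886-1545=26341
4. interest=⌊26341·159/10000⌋=418; principal=1988-418=1570; balance=26341-1570=24771
5. interest=⌊24771·159/10000⌋=393; principal=1988-393=1595; balance=24771-1595=23176
6. interest=⌊23176·159/10000⌋=368; principal=1988-368=1620; balance=23176-1620=21556
7. interest=⌊21556·159/10000⌋=342; principal=1988-342=1646; balance=21556-1646=19910
8. interest=⌊19910·159/10000⌋=316; principal=1988-316=1672; balance=19910-1672=18238
9. interest=⌊18238·159/10000⌋=289; principal=1988-289=1699; balance=18238-1699=16539
10. interest=⌊16539·159/10000⌋=262; principal=1988-262=1726; balance=16539-1726=14813
11. interest=⌊14813·159/10000⌋=235; principal=1988-235=1753; balance=14813-1753=13060
12. interest=⌊13060·159/10000⌋=207; principal=1988-207=1781; balance=13060-1781=11279
13. interest=⌊11279·159/10000⌋=179; principal=1988-179=1809; balance=11279-1809=9470
14. interest=⌊9470·159/10000⌋=150; principal=1988-150=1838; balance=9470-1838=7632
15. interest=⌊7632·159/10000⌋=121; principal=1988-121=1867; balance=7632-1867=5765
16. interest=⌊5765·159/10000⌋=91; principal=1988-91=1897; balance=5765-1897=3868
17. interest=⌊3868·159/10000⌋=61; principal=1988-61=1927; balance=3868-1927=1941
18. interest=⌊1941·159/10000⌋=30; principal=min(1988-30,1941)=1941; balance=1941-1941=0

1 491 1497 29407
2 467 1521 27886
3 443 1545 26341
4 418 1570 24771
5 393 1595 23176
6 368 1620 21556
7 342 1646 19910
8 316 1672 18238
9 289 1699 16539
10 262 1726 14813
11 235 1753 13060
12 207 1781 11279
13 179 1809 9470
14 150 1838 7632
15 121 1867 5765
16 91 1897 3868
17 61 1927 1941
18 30 1941 0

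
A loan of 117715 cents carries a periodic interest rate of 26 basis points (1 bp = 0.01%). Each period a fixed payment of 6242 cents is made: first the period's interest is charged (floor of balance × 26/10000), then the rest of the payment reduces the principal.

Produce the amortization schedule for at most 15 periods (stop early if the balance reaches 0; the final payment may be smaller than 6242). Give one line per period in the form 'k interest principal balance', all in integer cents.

1. interest=⌊117715·26/10000⌋=306; principal=6242-306=5936; balance=117715-5936=111779
2. interest=⌊111779·26/10000⌋=290; principal=6242-290=5952; balance=111779-5952=105827
3. interest=⌊105827·26/10000⌋=275; principal=6242-275=5967; balance=105827-5967=99860
4. interest=⌊99860·26/10000⌋=259; principal=6242-259=5983; balance=99860-5983=93877
5. interest=⌊93877·26/10000⌋=244; principal=6242-244=5998; balance=93877-5998=87879
6. interest=⌊87879·26/10000⌋=228; principal=6242-228=6014; balance=87879-6014=81865
7. interest=⌊81865·26/10000⌋=212; principal=6242-212=6030; balance=81865-6030=75835
8. interest=⌊75835·26/10000⌋=197; principal=6242-197=6045; balance=75835-6045=69790
9. interest=⌊69790·26/10000⌋=181; principal=6242-181=6061; balance=69790-6061=63729
10. interest=⌊63729·26/10000⌋=165; principal=6242-165=6077; balance=63729-6077=57652
11. interest=⌊57652·26/10000⌋=149; principal=6242-149=6093; balance=57652-6093=51559
12. interest=⌊51559·26/10000⌋=134; principal=6242-134=6108; balance=51559-6108=45451
13. interest=⌊45451·26/10000⌋=118; principal=6242-118=6124; balance=45451-6124=39327
14. interest=⌊39327·26/10000⌋=102; principal=6242-102=6140; balance=39327-6140=33187
15. interest=⌊33187·26/10000⌋=86; principal=6242-86=6156; balance=33187-6156=27031

1 306 5936 111779
2 290 5952 105827
3 275 5967 99860
4 259 5983 93877
5 244 5998 87879
6 228 6014 81865
7 212 6030 75835
8 197 6045 69790
9 181 6061 63729
10 165 6077 57652
11 149 6093 51559
12 134 6108 45451
13 118 6124 39327
14 102 6140 33187
15 86 6156 27031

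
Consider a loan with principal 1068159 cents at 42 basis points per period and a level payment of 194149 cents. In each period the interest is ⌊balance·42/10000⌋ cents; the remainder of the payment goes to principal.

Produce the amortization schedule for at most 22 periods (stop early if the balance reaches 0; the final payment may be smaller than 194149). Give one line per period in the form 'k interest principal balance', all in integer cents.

1 4486 189663 878496
2 3689 190460 688036
3 2889 191260 496776
4 2086 192063 304713
5 1279 192870 111843
6 469 111843 0

1. interest=⌊1068159·42/10000⌋=4486; principal=194149-4486=189663; balance=1068159-189663=878496
2. interest=⌊878496·42/10000⌋=3689; principal=194149-3689=190460; balance=878496-190460=688036
3. interest=⌊688036·42/10000⌋=2889; principal=194149-2889=191260; balance=688036-191260=496776
4. interest=⌊496776·42/10000⌋=2086; principal=194149-2086=192063; balance=496776-192063=304713
5. interest=⌊304713·42/10000⌋=1279; principal=194149-1279=192870; balance=304713-192870=111843
6. interest=⌊111843·42/10000⌋=469; principal=min(194149-469,111843)=111843; balance=111843-111843=0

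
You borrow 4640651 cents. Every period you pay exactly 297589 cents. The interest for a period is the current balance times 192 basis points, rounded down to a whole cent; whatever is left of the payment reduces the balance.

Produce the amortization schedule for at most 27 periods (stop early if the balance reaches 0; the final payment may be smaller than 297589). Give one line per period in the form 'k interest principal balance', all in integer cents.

1 89100 208489 4432162
2 85097 212492 4219670
3 81017 216572 4003098
4 76859 220730 3782368
5 72621 224968 3557400
6 68302 229287 3328113
7 63899 233690 3094423
8 59412 238177 2856246
9 54839 242750 2613496
10 50179 247410 2366086
11 45428 252161 2113925
12 40587 257002 1856923
13 35652 261937 1594986
14 30623 266966 1328020
15 25497 272092 1055928
16 20273 277316 778612
17 14949 282640 495972
18 9522 288067 207905
19 3991 207905 0

1. interest=⌊4640651·192/10000⌋=89100; principal=297589-89100=208489; balance=4640651-208489=4432162
2. interest=⌊4432162·192/10000⌋=85097; principal=297589-85097=212492; balance=4432162-212492=4219670
3. interest=⌊4219670·192/10000⌋=81017; principal=297589-81017=216572; balance=4219670-216572=4003098
4. interest=⌊4003098·192/10000⌋=76859; principal=297589-76859=220730; balance=4003098-220730=3782368
5. interest=⌊3782368·192/10000⌋=72621; principal=297589-72621=224968; balance=3782368-224968=3557400
6. interest=⌊3557400·192/10000⌋=68302; principal=297589-68302=229287; balance=3557400-229287=3328113
7. interest=⌊3328113·192/10000⌋=63899; principal=297589-63899=233690; balance=3328113-233690=3094423
8. interest=⌊3094423·192/10000⌋=59412; principal=297589-59412=238177; balance=3094423-238177=2856246
9. interest=⌊2856246·192/10000⌋=54839; principal=297589-54839=242750; balance=2856246-242750=2613496
10. interest=⌊2613496·192/10000⌋=50179; principal=297589-50179=247410; balance=2613496-247410=2366086
11. interest=⌊2366086·192/10000⌋=45428; principal=297589-45428=252161; balance=2366086-252161=2113925
12. interest=⌊2113925·192/10000⌋=40587; principal=297589-40587=257002; balance=2113925-257002=1856923
13. interest=⌊1856923·192/10000⌋=35652; principal=297589-35652=261937; balance=1856923-261937=1594986
14. interest=⌊1594986·192/10000⌋=30623; principal=297589-30623=266966; balance=1594986-266966=1328020
15. interest=⌊1328020·192/10000⌋=25497; principal=297589-25497=272092; balance=1328020-272092=1055928
16. interest=⌊1055928·192/10000⌋=20273; principal=297589-20273=277316; balance=1055928-277316=778612
17. interest=⌊778612·192/10000⌋=14949; principal=297589-14949=282640; balance=778612-282640=495972
18. interest=⌊495972·192/10000⌋=9522; principal=297589-9522=288067; balance=495972-288067=207905
19. interest=⌊207905·192/10000⌋=3991; principal=min(297589-3991,207905)=207905; balance=207905-207905=0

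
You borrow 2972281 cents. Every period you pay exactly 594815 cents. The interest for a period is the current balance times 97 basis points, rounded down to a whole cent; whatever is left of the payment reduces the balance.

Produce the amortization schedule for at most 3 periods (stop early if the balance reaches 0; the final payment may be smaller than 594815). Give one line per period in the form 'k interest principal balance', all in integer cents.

1. interest=⌊2972281·97/10000⌋=28831; principal=594815-28831=565984; balance=2972281-565984=2406297
2. interest=⌊2406297·97/10000⌋=23341; principal=594815-23341=571474; balance=2406297-571474=1834823
3. interest=⌊1834823·97/10000⌋=17797; principal=594815-17797=577018; balance=1834823-577018=1257805

1 28831 565984 2406297
2 23341 571474 1834823
3 17797 577018 1257805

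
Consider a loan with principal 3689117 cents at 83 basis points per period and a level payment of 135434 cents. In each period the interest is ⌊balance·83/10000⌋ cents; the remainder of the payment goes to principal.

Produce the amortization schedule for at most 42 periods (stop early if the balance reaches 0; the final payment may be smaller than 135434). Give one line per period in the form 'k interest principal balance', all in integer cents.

1 30619 104815 3584302
2 29749 105685 3478617
3 28872 106562 3372055
4 27988 107446 3264609
5 27096 108338 3156271
6 26197 109237 3047034
7 25290 110144 2936890
8 24376 111058 2825832
9 23454 111980 2713852
10 22524 112910 2600942
11 21587 113847 2487095
12 20642 114792 2372303
13 19690 115744 2256559
14 18729 116705 2139854
15 17760 117674 2022180
16 16784 118650 1903530
17 15799 119635 1783895
18 14806 120628 1663267
19 13805 121629 1541638
20 12795 122639 1418999
21 11777 123657 1295342
22 10751 124683 1170659
23 9716 125718 1044941
24 8673 126761 918180
25 7620 127814 790366
26 6560 128874 661492
27 5490 129944 531548
28 4411 131023 400525
29 3324 132110 268415
30 2227 133207 135208
31 1122 134312 896
32 7 896 0

1. interest=⌊3689117·83/10000⌋=30619; principal=135434-30619=104815; balance=3689117-104815=3584302
2. interest=⌊3584302·83/10000⌋=29749; principal=135434-29749=105685; balance=3584302-105685=3478617
3. interest=⌊3478617·83/10000⌋=28872; principal=135434-28872=106562; balance=3478617-106562=3372055
4. interest=⌊3372055·83/10000⌋=27988; principal=135434-27988=107446; balance=3372055-107446=3264609
5. interest=⌊3264609·83/10000⌋=27096; principal=135434-27096=108338; balance=3264609-108338=3156271
6. interest=⌊3156271·83/10000⌋=26197; principal=135434-26197=109237; balance=3156271-109237=3047034
7. interest=⌊3047034·83/10000⌋=25290; principal=135434-25290=110144; balance=3047034-110144=2936890
8. interest=⌊2936890·83/10000⌋=24376; principal=135434-24376=111058; balance=2936890-111058=2825832
9. interest=⌊2825832·83/10000⌋=23454; principal=135434-23454=111980; balance=2825832-111980=2713852
10. interest=⌊2713852·83/10000⌋=22524; principal=135434-22524=112910; balance=2713852-112910=2600942
11. interest=⌊2600942·83/10000⌋=21587; principal=135434-21587=113847; balance=2600942-113847=2487095
12. interest=⌊2487095·83/10000⌋=20642; principal=135434-20642=114792; balance=2487095-114792=2372303
13. interest=⌊2372303·83/10000⌋=19690; principal=135434-19690=115744; balance=2372303-115744=2256559
14. interest=⌊2256559·83/10000⌋=18729; principal=135434-18729=116705; balance=2256559-116705=2139854
15. interest=⌊2139854·83/10000⌋=17760; principal=135434-17760=117674; balance=2139854-117674=2022180
16. interest=⌊2022180·83/10000⌋=16784; principal=135434-16784=118650; balance=2022180-118650=1903530
17. interest=⌊1903530·83/10000⌋=15799; principal=135434-15799=119635; balance=1903530-119635=1783895
18. interest=⌊1783895·83/10000⌋=14806; principal=135434-14806=120628; balance=1783895-120628=1663267
19. interest=⌊1663267·83/10000⌋=13805; principal=135434-13805=121629; balance=1663267-121629=1541638
20. interest=⌊1541638·83/10000⌋=12795; principal=135434-12795=122639; balance=1541638-122639=1418999
21. interest=⌊1418999·83/10000⌋=11777; principal=135434-11777=123657; balance=1418999-123657=1295342
22. interest=⌊1295342·83/10000⌋=10751; principal=135434-10751=124683; balance=1295342-124683=1170659
23. interest=⌊1170659·83/10000⌋=9716; principal=135434-9716=125718; balance=1170659-125718=1044941
24. interest=⌊1044941·83/10000⌋=8673; principal=135434-8673=126761; balance=1044941-126761=918180
25. interest=⌊918180·83/10000⌋=7620; principal=135434-7620=127814; balance=918180-127814=790366
26. interest=⌊790366·83/10000⌋=6560; principal=135434-6560=128874; balance=790366-128874=661492
27. interest=⌊661492·83/10000⌋=5490; principal=135434-5490=129944; balance=661492-129944=531548
28. interest=⌊531548·83/10000⌋=4411; principal=135434-4411=131023; balance=531548-131023=400525
29. interest=⌊400525·83/10000⌋=3324; principal=135434-3324=132110; balance=400525-132110=268415
30. interest=⌊268415·83/10000⌋=2227; principal=135434-2227=133207; balance=268415-133207=135208
31. interest=⌊135208·83/10000⌋=1122; principal=135434-1122=134312; balance=135208-134312=896
32. interest=⌊896·83/10000⌋=7; principal=min(135434-7,896)=896; balance=896-896=0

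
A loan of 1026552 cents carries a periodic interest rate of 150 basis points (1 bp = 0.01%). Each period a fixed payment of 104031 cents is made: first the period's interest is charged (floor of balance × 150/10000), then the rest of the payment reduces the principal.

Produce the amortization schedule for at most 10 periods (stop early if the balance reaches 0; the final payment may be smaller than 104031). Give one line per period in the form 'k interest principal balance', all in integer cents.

1. interest=⌊1026552·150/10000⌋=15398; principal=104031-15398=88633; balance=1026552-88633=937919
2. interest=⌊937919·150/10000⌋=14068; principal=104031-14068=89963; balance=937919-89963=847956
3. interest=⌊847956·150/10000⌋=12719; principal=104031-12719=91312; balance=847956-91312=756644
4. interest=⌊756644·150/10000⌋=11349; principal=104031-11349=92682; balance=756644-92682=663962
5. interest=⌊663962·150/10000⌋=9959; principal=104031-9959=94072; balance=663962-94072=569890
6. interest=⌊569890·150/10000⌋=8548; principal=104031-8548=95483; balance=569890-95483=474407
7. interest=⌊474407·150/10000⌋=7116; principal=104031-7116=96915; balance=474407-96915=377492
8. interest=⌊377492·150/10000⌋=5662; principal=104031-5662=98369; balance=377492-98369=279123
9. interest=⌊279123·150/10000⌋=4186; principal=104031-4186=99845; balance=279123-99845=179278
10. interest=⌊179278·150/10000⌋=2689; principal=104031-2689=101342; balance=179278-101342=77936

1 15398 88633 937919
2 14068 89963 847956
3 12719 91312 756644
4 11349 92682 663962
5 9959 94072 569890
6 8548 95483 474407
7 7116 96915 377492
8 5662 98369 279123
9 4186 99845 179278
10 2689 101342 77936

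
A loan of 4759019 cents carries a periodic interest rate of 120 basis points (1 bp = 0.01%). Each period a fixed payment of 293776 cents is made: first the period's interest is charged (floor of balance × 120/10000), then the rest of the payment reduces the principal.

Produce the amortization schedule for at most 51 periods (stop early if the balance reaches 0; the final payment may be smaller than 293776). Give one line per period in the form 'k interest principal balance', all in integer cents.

1 57108 236668 4522351
2 54268 239508 4282843
3 51394 242382 4040461
4 48485 245291 3795170
5 45542 248234 3546936
6 42563 251213 3295723
7 39548 254228 3041495
8 36497 257279 2784216
9 33410 260366 2523850
10 30286 263490 2260360
11 27124 266652 1993708
12 23924 269852 1723856
13 20686 273090 1450766
14 17409 276367 1174399
15 14092 279684 894715
16 10736 283040 611675
17 7340 286436 325239
18 3902 289874 35365
19 424 35365 0

1. interest=⌊4759019·120/10000⌋=57108; principal=293776-57108=236668; balance=4759019-236668=4522351
2. interest=⌊4522351·120/10000⌋=54268; principal=293776-54268=239508; balance=4522351-239508=4282843
3. interest=⌊4282843·120/10000⌋=51394; principal=293776-51394=242382; balance=4282843-242382=4040461
4. interest=⌊4040461·120/10000⌋=48485; principal=293776-48485=245291; balance=4040461-245291=3795170
5. interest=⌊3795170·120/10000⌋=45542; principal=293776-45542=248234; balance=3795170-248234=3546936
6. interest=⌊3546936·120/10000⌋=42563; principal=293776-42563=251213; balance=3546936-251213=3295723
7. interest=⌊3295723·120/10000⌋=39548; principal=293776-39548=254228; balance=3295723-254228=3041495
8. interest=⌊3041495·120/10000⌋=36497; principal=293776-36497=257279; balance=3041495-257279=2784216
9. interest=⌊2784216·120/10000⌋=33410; principal=293776-33410=260366; balance=2784216-260366=2523850
10. interest=⌊2523850·120/10000⌋=30286; principal=293776-30286=263490; balance=2523850-263490=2260360
11. interest=⌊2260360·120/10000⌋=27124; principal=293776-27124=266652; balance=2260360-266652=1993708
12. interest=⌊1993708·120/10000⌋=23924; principal=293776-23924=269852; balance=1993708-269852=1723856
13. interest=⌊1723856·120/10000⌋=20686; principal=293776-20686=273090; balance=1723856-273090=1450766
14. interest=⌊1450766·120/10000⌋=17409; principal=293776-17409=276367; balance=1450766-276367=1174399
15. interest=⌊1174399·120/10000⌋=14092; principal=293776-14092=279684; balance=1174399-279684=894715
16. interest=⌊894715·120/10000⌋=10736; principal=293776-10736=283040; balance=894715-283040=611675
17. interest=⌊611675·120/10000⌋=7340; principal=293776-7340=286436; balance=611675-286436=325239
18. interest=⌊325239·120/10000⌋=3902; principal=293776-3902=289874; balance=325239-289874=35365
19. interest=⌊35365·120/10000⌋=424; principal=min(293776-424,35365)=35365; balance=35365-35365=0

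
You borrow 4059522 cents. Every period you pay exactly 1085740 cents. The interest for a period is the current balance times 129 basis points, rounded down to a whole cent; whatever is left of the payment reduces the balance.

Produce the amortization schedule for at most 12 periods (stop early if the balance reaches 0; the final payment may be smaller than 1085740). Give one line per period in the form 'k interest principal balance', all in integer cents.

1. interest=⌊4059522·129/10000⌋=52367; principal=1085740-52367=1033373; balance=4059522-1033373=3026149
2. interest=⌊3026149·129/10000⌋=39037; principal=1085740-39037=1046703; balance=3026149-1046703=1979446
3. interest=⌊1979446·129/10000⌋=25534; principal=1085740-25534=1060206; balance=1979446-1060206=919240
4. interest=⌊919240·129/10000⌋=11858; principal=min(1085740-11858,919240)=919240; balance=919240-919240=0

1 52367 1033373 3026149
2 39037 1046703 1979446
3 25534 1060206 919240
4 11858 919240 0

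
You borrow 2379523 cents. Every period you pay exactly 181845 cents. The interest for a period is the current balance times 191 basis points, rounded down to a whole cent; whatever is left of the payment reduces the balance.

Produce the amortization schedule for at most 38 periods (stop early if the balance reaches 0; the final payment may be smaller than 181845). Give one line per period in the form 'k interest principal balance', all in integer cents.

1. interest=⌊2379523·191/10000⌋=45448; principal=181845-45448=136397; balance=2379523-136397=2243126
2. interest=⌊2243126·191/10000⌋=42843; principal=181845-42843=139002; balance=2243126-139002=2104124
3. interest=⌊2104124·191/10000⌋=40188; principal=181845-40188=141657; balance=2104124-141657=1962467
4. interest=⌊1962467·191/10000⌋=37483; principal=181845-37483=144362; balance=1962467-144362=1818105
5. interest=⌊1818105·191/10000⌋=34725; principal=181845-34725=147120; balance=1818105-147120=1670985
6. interest=⌊1670985·191/10000⌋=31915; principal=181845-31915=149930; balance=1670985-149930=1521055
7. interest=⌊1521055·191/10000⌋=29052; principal=181845-29052=152793; balance=1521055-152793=1368262
8. interest=⌊1368262·191/10000⌋=26133; principal=181845-26133=155712; balance=1368262-155712=1212550
9. interest=⌊1212550·191/10000⌋=23159; principal=181845-23159=158686; balance=1212550-158686=1053864
10. interest=⌊1053864·191/10000⌋=20128; principal=181845-20128=161717; balance=1053864-161717=892147
11. interest=⌊892147·191/10000⌋=17040; principal=181845-17040=164805; balance=892147-164805=727342
12. interest=⌊727342·191/10000⌋=13892; principal=181845-13892=167953; balance=727342-167953=559389
13. interest=⌊559389·191/10000⌋=10684; principal=181845-10684=171161; balance=559389-171161=388228
14. interest=⌊388228·191/10000⌋=7415; principal=181845-7415=174430; balance=388228-174430=213798
15. interest=⌊213798·191/10000⌋=4083; principal=181845-4083=177762; balance=213798-177762=36036
16. interest=⌊36036·191/10000⌋=688; principal=min(181845-688,36036)=36036; balance=36036-36036=0

1 45448 136397 2243126
2 42843 139002 2104124
3 40188 141657 1962467
4 37483 144362 1818105
5 34725 147120 1670985
6 31915 149930 1521055
7 29052 152793 1368262
8 26133 155712 1212550
9 23159 158686 1053864
10 20128 161717 892147
11 17040 164805 727342
12 13892 167953 559389
13 10684 171161 388228
14 7415 174430 213798
15 4083 177762 36036
16 688 36036 0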